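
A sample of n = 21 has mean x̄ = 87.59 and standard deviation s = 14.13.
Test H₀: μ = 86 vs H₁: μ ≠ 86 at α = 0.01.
One-sample t-test:
H₀: μ = 86
H₁: μ ≠ 86
df = n - 1 = 20
t = (x̄ - μ₀) / (s/√n) = (87.59 - 86) / (14.13/√21) = 0.516
p-value = 0.6117

Since p-value > α = 0.01, we fail to reject H₀.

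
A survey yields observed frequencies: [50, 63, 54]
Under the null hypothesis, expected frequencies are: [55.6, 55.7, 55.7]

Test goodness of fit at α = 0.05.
Chi-square goodness of fit test:
H₀: observed counts match expected distribution
H₁: observed counts differ from expected distribution
df = k - 1 = 2
χ² = Σ(O - E)²/E
   = (50 - 55.6)²/55.6 + (63 - 55.7)²/55.7 + (54 - 55.7)²/55.7
   = 0.564 + 0.957 + 0.052
   = 1.57
p-value = 0.4555

Since p-value > α = 0.05, we fail to reject H₀.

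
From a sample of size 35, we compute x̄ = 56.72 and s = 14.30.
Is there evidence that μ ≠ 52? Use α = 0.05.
One-sample t-test:
H₀: μ = 52
H₁: μ ≠ 52
df = n - 1 = 34
t = (x̄ - μ₀) / (s/√n) = (56.72 - 52) / (14.30/√35) = 1.953
p-value = 0.0591

Since p-value > α = 0.05, we fail to reject H₀.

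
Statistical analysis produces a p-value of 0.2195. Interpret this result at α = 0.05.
Since p = 0.2195 > α = 0.05, fail to reject H₀.
There is insufficient evidence to reject the null hypothesis; the result is not statistically significant at the 0.05 level.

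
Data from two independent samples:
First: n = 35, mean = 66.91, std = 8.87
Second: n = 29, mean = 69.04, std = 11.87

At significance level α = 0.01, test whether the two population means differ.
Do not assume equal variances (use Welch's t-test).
Welch's two-sample t-test:
H₀: μ₁ = μ₂
H₁: μ₁ ≠ μ₂
s₁²/n₁ = 8.87²/35 = 2.2479,  s₂²/n₂ = 11.87²/29 = 4.8585
SE = √(s₁²/n₁ + s₂²/n₂) = √(2.2479 + 4.8585) = 2.6658
df (Welch-Satterthwaite) = (s₁²/n₁ + s₂²/n₂)² / [(s₁²/n₁)²/(n₁-1) + (s₂²/n₂)²/(n₂-1)] ≈ 50.93
t = (x̄₁ - x̄₂) / SE = (66.91 - 69.04) / 2.6658 = -2.13 / 2.6658 = -0.799
p-value = 0.4280

Since p-value > α = 0.01, we fail to reject H₀.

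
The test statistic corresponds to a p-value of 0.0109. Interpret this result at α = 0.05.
Since p = 0.0109 < α = 0.05, reject H₀.
There is sufficient evidence to reject the null hypothesis; the result is statistically significant at the 0.05 level.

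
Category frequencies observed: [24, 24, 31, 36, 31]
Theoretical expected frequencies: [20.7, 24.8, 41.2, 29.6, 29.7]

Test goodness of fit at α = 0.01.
Chi-square goodness of fit test:
H₀: observed counts match expected distribution
H₁: observed counts differ from expected distribution
df = k - 1 = 4
χ² = Σ(O - E)²/E
   = (24 - 20.7)²/20.7 + (24 - 24.8)²/24.8 + (31 - 41.2)²/41.2 + (36 - 29.6)²/29.6 + (31 - 29.7)²/29.7
   = 0.526 + 0.026 + 2.525 + 1.384 + 0.057
   = 4.52
p-value = 0.3404

Since p-value > α = 0.01, we fail to reject H₀.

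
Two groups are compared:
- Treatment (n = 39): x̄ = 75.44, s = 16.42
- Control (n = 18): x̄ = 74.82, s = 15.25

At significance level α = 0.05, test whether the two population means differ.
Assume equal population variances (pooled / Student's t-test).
Student's two-sample t-test (equal variances):
H₀: μ₁ = μ₂
H₁: μ₁ ≠ μ₂
df = n₁ + n₂ - 2 = 55
Pooled variance s_p² = [(n₁-1)s₁² + (n₂-1)s₂²] / (n₁ + n₂ - 2) = [(38)(16.42²) + (17)(15.25²)] / 55 = 258.1634
SE = √(s_p²(1/n₁ + 1/n₂)) = √(258.1634 × (1/39 + 1/18)) = 4.5784
t = (x̄₁ - x̄₂) / SE = (75.44 - 74.82) / 4.5784 = 0.62 / 4.5784 = 0.135
p-value = 0.8928

Since p-value > α = 0.05, we fail to reject H₀.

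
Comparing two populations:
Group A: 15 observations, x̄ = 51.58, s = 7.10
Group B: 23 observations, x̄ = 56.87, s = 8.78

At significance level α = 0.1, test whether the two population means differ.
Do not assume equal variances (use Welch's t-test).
Welch's two-sample t-test:
H₀: μ₁ = μ₂
H₁: μ₁ ≠ μ₂
s₁²/n₁ = 7.10²/15 = 3.3607,  s₂²/n₂ = 8.78²/23 = 3.3517
SE = √(s₁²/n₁ + s₂²/n₂) = √(3.3607 + 3.3517) = 2.5908
df (Welch-Satterthwaite) = (s₁²/n₁ + s₂²/n₂)² / [(s₁²/n₁)²/(n₁-1) + (s₂²/n₂)²/(n₂-1)] ≈ 34.20
t = (x̄₁ - x̄₂) / SE = (51.58 - 56.87) / 2.5908 = -5.29 / 2.5908 = -2.042
p-value = 0.0489

Since p-value < α = 0.1, we reject H₀.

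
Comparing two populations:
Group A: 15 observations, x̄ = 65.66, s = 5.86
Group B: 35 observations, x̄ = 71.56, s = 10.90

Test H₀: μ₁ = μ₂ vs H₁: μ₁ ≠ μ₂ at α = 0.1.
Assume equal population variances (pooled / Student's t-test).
Student's two-sample t-test (equal variances):
H₀: μ₁ = μ₂
H₁: μ₁ ≠ μ₂
df = n₁ + n₂ - 2 = 48
Pooled variance s_p² = [(n₁-1)s₁² + (n₂-1)s₂²] / (n₁ + n₂ - 2) = [(14)(5.86²) + (34)(10.90²)] / 48 = 94.1728
SE = √(s_p²(1/n₁ + 1/n₂)) = √(94.1728 × (1/15 + 1/35)) = 2.9948
t = (x̄₁ - x̄₂) / SE = (65.66 - 71.56) / 2.9948 = -5.90 / 2.9948 = -1.970
p-value = 0.0546

Since p-value < α = 0.1, we reject H₀.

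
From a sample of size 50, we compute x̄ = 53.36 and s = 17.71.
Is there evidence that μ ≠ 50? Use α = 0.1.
One-sample t-test:
H₀: μ = 50
H₁: μ ≠ 50
df = n - 1 = 49
t = (x̄ - μ₀) / (s/√n) = (53.36 - 50) / (17.71/√50) = 1.342
p-value = 0.1859

Since p-value > α = 0.1, we fail to reject H₀.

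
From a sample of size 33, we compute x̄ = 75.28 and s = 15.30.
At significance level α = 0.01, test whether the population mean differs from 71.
One-sample t-test:
H₀: μ = 71
H₁: μ ≠ 71
df = n - 1 = 32
t = (x̄ - μ₀) / (s/√n) = (75.28 - 71) / (15.30/√33) = 1.607
p-value = 0.1179

Since p-value > α = 0.01, we fail to reject H₀.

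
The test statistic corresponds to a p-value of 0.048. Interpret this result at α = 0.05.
Since p = 0.048 < α = 0.05, reject H₀.
There is sufficient evidence to reject the null hypothesis; the result is statistically significant at the 0.05 level.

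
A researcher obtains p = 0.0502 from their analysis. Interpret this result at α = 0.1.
Since p = 0.0502 < α = 0.1, reject H₀.
There is sufficient evidence to reject the null hypothesis; the result is statistically significant at the 0.1 level.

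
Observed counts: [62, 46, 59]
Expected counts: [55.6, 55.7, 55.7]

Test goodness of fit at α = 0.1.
Chi-square goodness of fit test:
H₀: observed counts match expected distribution
H₁: observed counts differ from expected distribution
df = k - 1 = 2
χ² = Σ(O - E)²/E
   = (62 - 55.6)²/55.6 + (46 - 55.7)²/55.7 + (59 - 55.7)²/55.7
   = 0.737 + 1.689 + 0.196
   = 2.62
p-value = 0.2696

Since p-value > α = 0.1, we fail to reject H₀.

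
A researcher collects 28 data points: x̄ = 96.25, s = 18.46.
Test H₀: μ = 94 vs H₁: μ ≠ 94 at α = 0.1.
One-sample t-test:
H₀: μ = 94
H₁: μ ≠ 94
df = n - 1 = 27
t = (x̄ - μ₀) / (s/√n) = (96.25 - 94) / (18.46/√28) = 0.645
p-value = 0.5244

Since p-value > α = 0.1, we fail to reject H₀.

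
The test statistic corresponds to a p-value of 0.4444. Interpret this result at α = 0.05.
Since p = 0.4444 > α = 0.05, fail to reject H₀.
There is insufficient evidence to reject the null hypothesis; the result is not statistically significant at the 0.05 level.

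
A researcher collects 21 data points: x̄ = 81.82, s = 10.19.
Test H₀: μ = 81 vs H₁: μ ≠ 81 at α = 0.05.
One-sample t-test:
H₀: μ = 81
H₁: μ ≠ 81
df = n - 1 = 20
t = (x̄ - μ₀) / (s/√n) = (81.82 - 81) / (10.19/√21) = 0.369
p-value = 0.7162

Since p-value > α = 0.05, we fail to reject H₀.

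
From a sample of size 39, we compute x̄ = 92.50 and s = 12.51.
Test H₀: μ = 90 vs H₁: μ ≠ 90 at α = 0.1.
One-sample t-test:
H₀: μ = 90
H₁: μ ≠ 90
df = n - 1 = 38
t = (x̄ - μ₀) / (s/√n) = (92.50 - 90) / (12.51/√39) = 1.248
p-value = 0.2197

Since p-value > α = 0.1, we fail to reject H₀.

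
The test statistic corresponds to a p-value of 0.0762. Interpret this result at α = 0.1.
Since p = 0.0762 < α = 0.1, reject H₀.
There is sufficient evidence to reject the null hypothesis; the result is statistically significant at the 0.1 level.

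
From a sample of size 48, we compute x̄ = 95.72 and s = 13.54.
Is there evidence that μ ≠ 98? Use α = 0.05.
One-sample t-test:
H₀: μ = 98
H₁: μ ≠ 98
df = n - 1 = 47
t = (x̄ - μ₀) / (s/√n) = (95.72 - 98) / (13.54/√48) = -1.167
p-value = 0.2492

Since p-value > α = 0.05, we fail to reject H₀.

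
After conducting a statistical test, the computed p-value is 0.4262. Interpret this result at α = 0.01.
Since p = 0.4262 > α = 0.01, fail to reject H₀.
There is insufficient evidence to reject the null hypothesis; the result is not statistically significant at the 0.01 level.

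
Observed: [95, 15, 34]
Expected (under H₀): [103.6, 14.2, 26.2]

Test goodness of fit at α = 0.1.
Chi-square goodness of fit test:
H₀: observed counts match expected distribution
H₁: observed counts differ from expected distribution
df = k - 1 = 2
χ² = Σ(O - E)²/E
   = (95 - 103.6)²/103.6 + (15 - 14.2)²/14.2 + (34 - 26.2)²/26.2
   = 0.714 + 0.045 + 2.322
   = 3.08
p-value = 0.2143

Since p-value > α = 0.1, we fail to reject H₀.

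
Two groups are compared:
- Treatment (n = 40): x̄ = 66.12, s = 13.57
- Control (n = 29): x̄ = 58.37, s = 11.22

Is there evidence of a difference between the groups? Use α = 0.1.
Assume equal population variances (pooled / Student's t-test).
Student's two-sample t-test (equal variances):
H₀: μ₁ = μ₂
H₁: μ₁ ≠ μ₂
df = n₁ + n₂ - 2 = 67
Pooled variance s_p² = [(n₁-1)s₁² + (n₂-1)s₂²] / (n₁ + n₂ - 2) = [(39)(13.57²) + (28)(11.22²)] / 67 = 159.7989
SE = √(s_p²(1/n₁ + 1/n₂)) = √(159.7989 × (1/40 + 1/29)) = 3.0831
t = (x̄₁ - x̄₂) / SE = (66.12 - 58.37) / 3.0831 = 7.75 / 3.0831 = 2.514
p-value = 0.0144

Since p-value < α = 0.1, we reject H₀.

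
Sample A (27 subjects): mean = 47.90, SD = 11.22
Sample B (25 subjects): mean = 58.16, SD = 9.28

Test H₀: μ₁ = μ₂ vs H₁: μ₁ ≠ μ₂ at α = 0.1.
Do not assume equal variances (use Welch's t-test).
Welch's two-sample t-test:
H₀: μ₁ = μ₂
H₁: μ₁ ≠ μ₂
s₁²/n₁ = 11.22²/27 = 4.6625,  s₂²/n₂ = 9.28²/25 = 3.4447
SE = √(s₁²/n₁ + s₂²/n₂) = √(4.6625 + 3.4447) = 2.8473
df (Welch-Satterthwaite) = (s₁²/n₁ + s₂²/n₂)² / [(s₁²/n₁)²/(n₁-1) + (s₂²/n₂)²/(n₂-1)] ≈ 49.40
t = (x̄₁ - x̄₂) / SE = (47.90 - 58.16) / 2.8473 = -10.26 / 2.8473 = -3.603
p-value = 0.0007

Since p-value < α = 0.1, we reject H₀.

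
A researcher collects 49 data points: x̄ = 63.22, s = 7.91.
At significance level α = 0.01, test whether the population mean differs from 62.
One-sample t-test:
H₀: μ = 62
H₁: μ ≠ 62
df = n - 1 = 48
t = (x̄ - μ₀) / (s/√n) = (63.22 - 62) / (7.91/√49) = 1.080
p-value = 0.2857

Since p-value > α = 0.01, we fail to reject H₀.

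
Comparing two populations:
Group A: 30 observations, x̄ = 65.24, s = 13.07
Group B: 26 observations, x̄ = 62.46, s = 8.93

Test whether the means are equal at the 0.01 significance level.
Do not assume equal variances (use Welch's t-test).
Welch's two-sample t-test:
H₀: μ₁ = μ₂
H₁: μ₁ ≠ μ₂
s₁²/n₁ = 13.07²/30 = 5.6942,  s₂²/n₂ = 8.93²/26 = 3.0671
SE = √(s₁²/n₁ + s₂²/n₂) = √(5.6942 + 3.0671) = 2.9599
df (Welch-Satterthwaite) = (s₁²/n₁ + s₂²/n₂)² / [(s₁²/n₁)²/(n₁-1) + (s₂²/n₂)²/(n₂-1)] ≈ 51.37
t = (x̄₁ - x̄₂) / SE = (65.24 - 62.46) / 2.9599 = 2.78 / 2.9599 = 0.939
p-value = 0.3520

Since p-value > α = 0.01, we fail to reject H₀.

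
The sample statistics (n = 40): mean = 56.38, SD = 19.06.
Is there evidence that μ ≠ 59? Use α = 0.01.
One-sample t-test:
H₀: μ = 59
H₁: μ ≠ 59
df = n - 1 = 39
t = (x̄ - μ₀) / (s/√n) = (56.38 - 59) / (19.06/√40) = -0.869
p-value = 0.3900

Since p-value > α = 0.01, we fail to reject H₀.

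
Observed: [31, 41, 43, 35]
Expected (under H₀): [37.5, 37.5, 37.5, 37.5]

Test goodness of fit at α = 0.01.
Chi-square goodness of fit test:
H₀: observed counts match expected distribution
H₁: observed counts differ from expected distribution
df = k - 1 = 3
χ² = Σ(O - E)²/E
   = (31 - 37.5)²/37.5 + (41 - 37.5)²/37.5 + (43 - 37.5)²/37.5 + (35 - 37.5)²/37.5
   = 1.127 + 0.327 + 0.807 + 0.167
   = 2.43
p-value = 0.4887

Since p-value > α = 0.01, we fail to reject H₀.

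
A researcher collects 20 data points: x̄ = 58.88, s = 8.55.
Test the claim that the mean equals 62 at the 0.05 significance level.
One-sample t-test:
H₀: μ = 62
H₁: μ ≠ 62
df = n - 1 = 19
t = (x̄ - μ₀) / (s/√n) = (58.88 - 62) / (8.55/√20) = -1.632
p-value = 0.1192

Since p-value > α = 0.05, we fail to reject H₀.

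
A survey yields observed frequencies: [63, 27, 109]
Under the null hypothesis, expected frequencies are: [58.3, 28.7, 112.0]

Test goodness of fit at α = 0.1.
Chi-square goodness of fit test:
H₀: observed counts match expected distribution
H₁: observed counts differ from expected distribution
df = k - 1 = 2
χ² = Σ(O - E)²/E
   = (63 - 58.3)²/58.3 + (27 - 28.7)²/28.7 + (109 - 112.0)²/112.0
   = 0.379 + 0.101 + 0.080
   = 0.56
p-value = 0.7558

Since p-value > α = 0.1, we fail to reject H₀.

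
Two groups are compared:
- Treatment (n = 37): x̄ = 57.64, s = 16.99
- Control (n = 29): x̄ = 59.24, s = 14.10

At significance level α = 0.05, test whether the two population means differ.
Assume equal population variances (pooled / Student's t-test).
Student's two-sample t-test (equal variances):
H₀: μ₁ = μ₂
H₁: μ₁ ≠ μ₂
df = n₁ + n₂ - 2 = 64
Pooled variance s_p² = [(n₁-1)s₁² + (n₂-1)s₂²] / (n₁ + n₂ - 2) = [(36)(16.99²) + (28)(14.10²)] / 64 = 249.3507
SE = √(s_p²(1/n₁ + 1/n₂)) = √(249.3507 × (1/37 + 1/29)) = 3.9163
t = (x̄₁ - x̄₂) / SE = (57.64 - 59.24) / 3.9163 = -1.60 / 3.9163 = -0.409
p-value = 0.6842

Since p-value > α = 0.05, we fail to reject H₀.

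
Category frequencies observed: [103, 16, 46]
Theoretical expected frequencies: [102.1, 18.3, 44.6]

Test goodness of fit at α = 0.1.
Chi-square goodness of fit test:
H₀: observed counts match expected distribution
H₁: observed counts differ from expected distribution
df = k - 1 = 2
χ² = Σ(O - E)²/E
   = (103 - 102.1)²/102.1 + (16 - 18.3)²/18.3 + (46 - 44.6)²/44.6
   = 0.008 + 0.289 + 0.044
   = 0.34
p-value = 0.8433

Since p-value > α = 0.1, we fail to reject H₀.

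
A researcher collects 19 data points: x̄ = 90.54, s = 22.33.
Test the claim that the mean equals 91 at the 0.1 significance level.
One-sample t-test:
H₀: μ = 91
H₁: μ ≠ 91
df = n - 1 = 18
t = (x̄ - μ₀) / (s/√n) = (90.54 - 91) / (22.33/√19) = -0.090
p-value = 0.9294

Since p-value > α = 0.1, we fail to reject H₀.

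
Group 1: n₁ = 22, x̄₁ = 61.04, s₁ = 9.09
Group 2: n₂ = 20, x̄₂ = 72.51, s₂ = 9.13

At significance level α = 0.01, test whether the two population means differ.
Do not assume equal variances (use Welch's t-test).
Welch's two-sample t-test:
H₀: μ₁ = μ₂
H₁: μ₁ ≠ μ₂
s₁²/n₁ = 9.09²/22 = 3.7558,  s₂²/n₂ = 9.13²/20 = 4.1678
SE = √(s₁²/n₁ + s₂²/n₂) = √(3.7558 + 4.1678) = 2.8149
df (Welch-Satterthwaite) = (s₁²/n₁ + s₂²/n₂)² / [(s₁²/n₁)²/(n₁-1) + (s₂²/n₂)²/(n₂-1)] ≈ 39.59
t = (x̄₁ - x̄₂) / SE = (61.04 - 72.51) / 2.8149 = -11.47 / 2.8149 = -4.075
p-value = 0.0002

Since p-value < α = 0.01, we reject H₀.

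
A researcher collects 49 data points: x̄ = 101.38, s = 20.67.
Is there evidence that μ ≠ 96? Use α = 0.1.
One-sample t-test:
H₀: μ = 96
H₁: μ ≠ 96
df = n - 1 = 48
t = (x̄ - μ₀) / (s/√n) = (101.38 - 96) / (20.67/√49) = 1.822
p-value = 0.0747

Since p-value < α = 0.1, we reject H₀.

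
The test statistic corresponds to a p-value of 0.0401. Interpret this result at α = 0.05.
Since p = 0.0401 < α = 0.05, reject H₀.
There is sufficient evidence to reject the null hypothesis; the result is statistically significant at the 0.05 level.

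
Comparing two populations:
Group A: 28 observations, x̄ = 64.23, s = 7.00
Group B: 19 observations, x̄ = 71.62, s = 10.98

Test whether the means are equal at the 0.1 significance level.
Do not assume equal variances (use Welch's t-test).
Welch's two-sample t-test:
H₀: μ₁ = μ₂
H₁: μ₁ ≠ μ₂
s₁²/n₁ = 7.00²/28 = 1.7500,  s₂²/n₂ = 10.98²/19 = 6.3453
SE = √(s₁²/n₁ + s₂²/n₂) = √(1.7500 + 6.3453) = 2.8452
df (Welch-Satterthwaite) = (s₁²/n₁ + s₂²/n₂)² / [(s₁²/n₁)²/(n₁-1) + (s₂²/n₂)²/(n₂-1)] ≈ 27.88
t = (x̄₁ - x̄₂) / SE = (64.23 - 71.62) / 2.8452 = -7.39 / 2.8452 = -2.597
p-value = 0.0148

Since p-value < α = 0.1, we reject H₀.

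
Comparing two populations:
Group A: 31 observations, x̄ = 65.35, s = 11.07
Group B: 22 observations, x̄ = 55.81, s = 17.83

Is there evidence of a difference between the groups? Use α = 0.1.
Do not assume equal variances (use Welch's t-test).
Welch's two-sample t-test:
H₀: μ₁ = μ₂
H₁: μ₁ ≠ μ₂
s₁²/n₁ = 11.07²/31 = 3.9531,  s₂²/n₂ = 17.83²/22 = 14.4504
SE = √(s₁²/n₁ + s₂²/n₂) = √(3.9531 + 14.4504) = 4.2899
df (Welch-Satterthwaite) = (s₁²/n₁ + s₂²/n₂)² / [(s₁²/n₁)²/(n₁-1) + (s₂²/n₂)²/(n₂-1)] ≈ 32.37
t = (x̄₁ - x̄₂) / SE = (65.35 - 55.81) / 4.2899 = 9.54 / 4.2899 = 2.224
p-value = 0.0333

Since p-value < α = 0.1, we reject H₀.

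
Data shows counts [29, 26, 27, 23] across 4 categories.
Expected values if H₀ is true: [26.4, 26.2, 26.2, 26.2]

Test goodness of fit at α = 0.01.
Chi-square goodness of fit test:
H₀: observed counts match expected distribution
H₁: observed counts differ from expected distribution
df = k - 1 = 3
χ² = Σ(O - E)²/E
   = (29 - 26.4)²/26.4 + (26 - 26.2)²/26.2 + (27 - 26.2)²/26.2 + (23 - 26.2)²/26.2
   = 0.256 + 0.002 + 0.024 + 0.391
   = 0.67
p-value = 0.8796

Since p-value > α = 0.01, we fail to reject H₀.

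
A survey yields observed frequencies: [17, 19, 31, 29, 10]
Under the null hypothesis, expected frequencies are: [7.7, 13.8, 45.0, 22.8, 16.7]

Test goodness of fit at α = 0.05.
Chi-square goodness of fit test:
H₀: observed counts match expected distribution
H₁: observed counts differ from expected distribution
df = k - 1 = 4
χ² = Σ(O - E)²/E
   = (17 - 7.7)²/7.7 + (19 - 13.8)²/13.8 + (31 - 45.0)²/45.0 + (29 - 22.8)²/22.8 + (10 - 16.7)²/16.7
   = 11.232 + 1.959 + 4.356 + 1.686 + 2.688
   = 21.92
p-value = 0.0002

Since p-value < α = 0.05, we reject H₀.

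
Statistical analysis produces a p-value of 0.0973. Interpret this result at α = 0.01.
Since p = 0.0973 > α = 0.01, fail to reject H₀.
There is insufficient evidence to reject the null hypothesis; the result is not statistically significant at the 0.01 level.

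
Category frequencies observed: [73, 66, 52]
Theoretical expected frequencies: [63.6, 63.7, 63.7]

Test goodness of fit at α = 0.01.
Chi-square goodness of fit test:
H₀: observed counts match expected distribution
H₁: observed counts differ from expected distribution
df = k - 1 = 2
χ² = Σ(O - E)²/E
   = (73 - 63.6)²/63.6 + (66 - 63.7)²/63.7 + (52 - 63.7)²/63.7
   = 1.389 + 0.083 + 2.149
   = 3.62
p-value = 0.1635

Since p-value > α = 0.01, we fail to reject H₀.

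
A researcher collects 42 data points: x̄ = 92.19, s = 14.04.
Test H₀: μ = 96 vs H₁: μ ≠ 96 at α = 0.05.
One-sample t-test:
H₀: μ = 96
H₁: μ ≠ 96
df = n - 1 = 41
t = (x̄ - μ₀) / (s/√n) = (92.19 - 96) / (14.04/√42) = -1.759
p-value = 0.0861

Since p-value > α = 0.05, we fail to reject H₀.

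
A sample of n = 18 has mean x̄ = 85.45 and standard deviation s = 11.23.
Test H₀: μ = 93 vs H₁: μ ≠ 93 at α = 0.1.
One-sample t-test:
H₀: μ = 93
H₁: μ ≠ 93
df = n - 1 = 17
t = (x̄ - μ₀) / (s/√n) = (85.45 - 93) / (11.23/√18) = -2.852
p-value = 0.0110

Since p-value < α = 0.1, we reject H₀.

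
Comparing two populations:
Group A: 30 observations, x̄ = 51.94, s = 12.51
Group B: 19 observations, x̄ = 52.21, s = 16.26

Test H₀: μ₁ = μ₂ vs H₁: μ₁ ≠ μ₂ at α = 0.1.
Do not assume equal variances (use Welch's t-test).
Welch's two-sample t-test:
H₀: μ₁ = μ₂
H₁: μ₁ ≠ μ₂
s₁²/n₁ = 12.51²/30 = 5.2167,  s₂²/n₂ = 16.26²/19 = 13.9151
SE = √(s₁²/n₁ + s₂²/n₂) = √(5.2167 + 13.9151) = 4.3740
df (Welch-Satterthwaite) = (s₁²/n₁ + s₂²/n₂)² / [(s₁²/n₁)²/(n₁-1) + (s₂²/n₂)²/(n₂-1)] ≈ 31.30
t = (x̄₁ - x̄₂) / SE = (51.94 - 52.21) / 4.3740 = -0.27 / 4.3740 = -0.062
p-value = 0.9512

Since p-value > α = 0.1, we fail to reject H₀.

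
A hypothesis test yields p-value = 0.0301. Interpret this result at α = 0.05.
Since p = 0.0301 < α = 0.05, reject H₀.
There is sufficient evidence to reject the null hypothesis; the result is statistically significant at the 0.05 level.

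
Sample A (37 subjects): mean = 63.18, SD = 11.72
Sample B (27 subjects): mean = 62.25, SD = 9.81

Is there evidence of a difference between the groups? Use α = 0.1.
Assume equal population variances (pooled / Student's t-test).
Student's two-sample t-test (equal variances):
H₀: μ₁ = μ₂
H₁: μ₁ ≠ μ₂
df = n₁ + n₂ - 2 = 62
Pooled variance s_p² = [(n₁-1)s₁² + (n₂-1)s₂²] / (n₁ + n₂ - 2) = [(36)(11.72²) + (26)(9.81²)] / 62 = 120.1136
SE = √(s_p²(1/n₁ + 1/n₂)) = √(120.1136 × (1/37 + 1/27)) = 2.7740
t = (x̄₁ - x̄₂) / SE = (63.18 - 62.25) / 2.7740 = 0.93 / 2.7740 = 0.335
p-value = 0.7386

Since p-value > α = 0.1, we fail to reject H₀.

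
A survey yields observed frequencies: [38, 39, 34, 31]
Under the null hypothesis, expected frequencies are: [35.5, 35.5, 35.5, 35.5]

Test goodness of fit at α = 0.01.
Chi-square goodness of fit test:
H₀: observed counts match expected distribution
H₁: observed counts differ from expected distribution
df = k - 1 = 3
χ² = Σ(O - E)²/E
   = (38 - 35.5)²/35.5 + (39 - 35.5)²/35.5 + (34 - 35.5)²/35.5 + (31 - 35.5)²/35.5
   = 0.176 + 0.345 + 0.063 + 0.570
   = 1.15
p-value = 0.7638

Since p-value > α = 0.01, we fail to reject H₀.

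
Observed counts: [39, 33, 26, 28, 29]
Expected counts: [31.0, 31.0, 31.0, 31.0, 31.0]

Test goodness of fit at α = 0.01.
Chi-square goodness of fit test:
H₀: observed counts match expected distribution
H₁: observed counts differ from expected distribution
df = k - 1 = 4
χ² = Σ(O - E)²/E
   = (39 - 31.0)²/31.0 + (33 - 31.0)²/31.0 + (26 - 31.0)²/31.0 + (28 - 31.0)²/31.0 + (29 - 31.0)²/31.0
   = 2.065 + 0.129 + 0.806 + 0.290 + 0.129
   = 3.42
p-value = 0.4902

Since p-value > α = 0.01, we fail to reject H₀.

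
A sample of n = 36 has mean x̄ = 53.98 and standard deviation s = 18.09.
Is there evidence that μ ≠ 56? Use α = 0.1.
One-sample t-test:
H₀: μ = 56
H₁: μ ≠ 56
df = n - 1 = 35
t = (x̄ - μ₀) / (s/√n) = (53.98 - 56) / (18.09/√36) = -0.670
p-value = 0.5073

Since p-value > α = 0.1, we fail to reject H₀.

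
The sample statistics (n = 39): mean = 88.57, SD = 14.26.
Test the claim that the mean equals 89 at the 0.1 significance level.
One-sample t-test:
H₀: μ = 89
H₁: μ ≠ 89
df = n - 1 = 38
t = (x̄ - μ₀) / (s/√n) = (88.57 - 89) / (14.26/√39) = -0.188
p-value = 0.8516

Since p-value > α = 0.1, we fail to reject H₀.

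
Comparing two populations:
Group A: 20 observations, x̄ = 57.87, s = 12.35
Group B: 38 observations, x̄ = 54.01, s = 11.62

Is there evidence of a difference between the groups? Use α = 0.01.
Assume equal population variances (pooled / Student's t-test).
Student's two-sample t-test (equal variances):
H₀: μ₁ = μ₂
H₁: μ₁ ≠ μ₂
df = n₁ + n₂ - 2 = 56
Pooled variance s_p² = [(n₁-1)s₁² + (n₂-1)s₂²] / (n₁ + n₂ - 2) = [(19)(12.35²) + (37)(11.62²)] / 56 = 140.9613
SE = √(s_p²(1/n₁ + 1/n₂)) = √(140.9613 × (1/20 + 1/38)) = 3.2799
t = (x̄₁ - x̄₂) / SE = (57.87 - 54.01) / 3.2799 = 3.86 / 3.2799 = 1.177
p-value = 0.2442

Since p-value > α = 0.01, we fail to reject H₀.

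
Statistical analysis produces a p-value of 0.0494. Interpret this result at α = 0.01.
Since p = 0.0494 > α = 0.01, fail to reject H₀.
There is insufficient evidence to reject the null hypothesis; the result is not statistically significant at the 0.01 level.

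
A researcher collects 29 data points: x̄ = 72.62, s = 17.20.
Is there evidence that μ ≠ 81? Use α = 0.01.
One-sample t-test:
H₀: μ = 81
H₁: μ ≠ 81
df = n - 1 = 28
t = (x̄ - μ₀) / (s/√n) = (72.62 - 81) / (17.20/√29) = -2.624
p-value = 0.0139

Since p-value > α = 0.01, we fail to reject H₀.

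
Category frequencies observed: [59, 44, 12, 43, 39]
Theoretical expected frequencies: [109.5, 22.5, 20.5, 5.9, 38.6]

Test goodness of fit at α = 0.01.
Chi-square goodness of fit test:
H₀: observed counts match expected distribution
H₁: observed counts differ from expected distribution
df = k - 1 = 4
χ² = Σ(O - E)²/E
   = (59 - 109.5)²/109.5 + (44 - 22.5)²/22.5 + (12 - 20.5)²/20.5 + (43 - 5.9)²/5.9 + (39 - 38.6)²/38.6
   = 23.290 + 20.544 + 3.524 + 233.290 + 0.004
   = 280.65
p-value < 0.0001

Since p-value < α = 0.01, we reject H₀.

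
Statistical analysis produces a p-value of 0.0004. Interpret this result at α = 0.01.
Since p = 0.0004 < α = 0.01, reject H₀.
There is sufficient evidence to reject the null hypothesis; the result is statistically significant at the 0.01 level.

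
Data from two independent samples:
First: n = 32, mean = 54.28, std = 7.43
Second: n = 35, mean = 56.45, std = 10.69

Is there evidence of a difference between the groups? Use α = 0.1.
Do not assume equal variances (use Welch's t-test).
Welch's two-sample t-test:
H₀: μ₁ = μ₂
H₁: μ₁ ≠ μ₂
s₁²/n₁ = 7.43²/32 = 1.7252,  s₂²/n₂ = 10.69²/35 = 3.2650
SE = √(s₁²/n₁ + s₂²/n₂) = √(1.7252 + 3.2650) = 2.2339
df (Welch-Satterthwaite) = (s₁²/n₁ + s₂²/n₂)² / [(s₁²/n₁)²/(n₁-1) + (s₂²/n₂)²/(n₂-1)] ≈ 60.80
t = (x̄₁ - x̄₂) / SE = (54.28 - 56.45) / 2.2339 = -2.17 / 2.2339 = -0.971
p-value = 0.3352

Since p-value > α = 0.1, we fail to reject H₀.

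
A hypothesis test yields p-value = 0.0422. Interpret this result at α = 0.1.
Since p = 0.0422 < α = 0.1, reject H₀.
There is sufficient evidence to reject the null hypothesis; the result is statistically significant at the 0.1 level.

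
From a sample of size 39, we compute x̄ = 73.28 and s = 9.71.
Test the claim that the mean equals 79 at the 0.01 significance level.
One-sample t-test:
H₀: μ = 79
H₁: μ ≠ 79
df = n - 1 = 38
t = (x̄ - μ₀) / (s/√n) = (73.28 - 79) / (9.71/√39) = -3.679
p-value = 0.0007

Since p-value < α = 0.01, we reject H₀.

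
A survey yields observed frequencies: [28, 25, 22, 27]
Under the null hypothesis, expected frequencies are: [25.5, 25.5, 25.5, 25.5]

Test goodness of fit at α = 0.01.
Chi-square goodness of fit test:
H₀: observed counts match expected distribution
H₁: observed counts differ from expected distribution
df = k - 1 = 3
χ² = Σ(O - E)²/E
   = (28 - 25.5)²/25.5 + (25 - 25.5)²/25.5 + (22 - 25.5)²/25.5 + (27 - 25.5)²/25.5
   = 0.245 + 0.010 + 0.480 + 0.088
   = 0.82
p-value = 0.8438

Since p-value > α = 0.01, we fail to reject H₀.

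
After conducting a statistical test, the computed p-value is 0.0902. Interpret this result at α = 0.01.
Since p = 0.0902 > α = 0.01, fail to reject H₀.
There is insufficient evidence to reject the null hypothesis; the result is not statistically significant at the 0.01 level.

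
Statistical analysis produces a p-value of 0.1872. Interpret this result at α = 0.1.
Since p = 0.1872 > α = 0.1, fail to reject H₀.
There is insufficient evidence to reject the null hypothesis; the result is not statistically significant at the 0.1 level.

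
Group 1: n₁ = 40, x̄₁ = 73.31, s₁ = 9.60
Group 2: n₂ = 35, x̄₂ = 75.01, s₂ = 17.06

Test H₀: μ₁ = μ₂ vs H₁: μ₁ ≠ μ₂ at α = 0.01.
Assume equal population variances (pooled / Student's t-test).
Student's two-sample t-test (equal variances):
H₀: μ₁ = μ₂
H₁: μ₁ ≠ μ₂
df = n₁ + n₂ - 2 = 73
Pooled variance s_p² = [(n₁-1)s₁² + (n₂-1)s₂²] / (n₁ + n₂ - 2) = [(39)(9.60²) + (34)(17.06²)] / 73 = 184.7907
SE = √(s_p²(1/n₁ + 1/n₂)) = √(184.7907 × (1/40 + 1/35)) = 3.1463
t = (x̄₁ - x̄₂) / SE = (73.31 - 75.01) / 3.1463 = -1.70 / 3.1463 = -0.540
p-value = 0.5906

Since p-value > α = 0.01, we fail to reject H₀.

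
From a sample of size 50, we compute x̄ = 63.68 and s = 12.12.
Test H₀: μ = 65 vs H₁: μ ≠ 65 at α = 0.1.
One-sample t-test:
H₀: μ = 65
H₁: μ ≠ 65
df = n - 1 = 49
t = (x̄ - μ₀) / (s/√n) = (63.68 - 65) / (12.12/√50) = -0.770
p-value = 0.4449

Since p-value > α = 0.1, we fail to reject H₀.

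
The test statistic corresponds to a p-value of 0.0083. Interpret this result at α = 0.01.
Since p = 0.0083 < α = 0.01, reject H₀.
There is sufficient evidence to reject the null hypothesis; the result is statistically significant at the 0.01 level.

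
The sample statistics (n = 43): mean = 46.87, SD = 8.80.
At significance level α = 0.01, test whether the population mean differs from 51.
One-sample t-test:
H₀: μ = 51
H₁: μ ≠ 51
df = n - 1 = 42
t = (x̄ - μ₀) / (s/√n) = (46.87 - 51) / (8.80/√43) = -3.078
p-value = 0.0037

Since p-value < α = 0.01, we reject H₀.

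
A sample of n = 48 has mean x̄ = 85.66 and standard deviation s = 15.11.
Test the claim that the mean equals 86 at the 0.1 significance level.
One-sample t-test:
H₀: μ = 86
H₁: μ ≠ 86
df = n - 1 = 47
t = (x̄ - μ₀) / (s/√n) = (85.66 - 86) / (15.11/√48) = -0.156
p-value = 0.8768

Since p-value > α = 0.1, we fail to reject H₀.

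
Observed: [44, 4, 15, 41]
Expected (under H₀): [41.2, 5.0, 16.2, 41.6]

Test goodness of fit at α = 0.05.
Chi-square goodness of fit test:
H₀: observed counts match expected distribution
H₁: observed counts differ from expected distribution
df = k - 1 = 3
χ² = Σ(O - E)²/E
   = (44 - 41.2)²/41.2 + (4 - 5.0)²/5.0 + (15 - 16.2)²/16.2 + (41 - 41.6)²/41.6
   = 0.190 + 0.200 + 0.089 + 0.009
   = 0.49
p-value = 0.9216

Since p-value > α = 0.05, we fail to reject H₀.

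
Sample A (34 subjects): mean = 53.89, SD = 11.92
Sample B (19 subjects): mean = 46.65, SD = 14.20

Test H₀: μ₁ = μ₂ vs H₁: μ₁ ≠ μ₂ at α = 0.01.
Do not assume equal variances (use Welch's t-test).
Welch's two-sample t-test:
H₀: μ₁ = μ₂
H₁: μ₁ ≠ μ₂
s₁²/n₁ = 11.92²/34 = 4.1790,  s₂²/n₂ = 14.20²/19 = 10.6126
SE = √(s₁²/n₁ + s₂²/n₂) = √(4.1790 + 10.6126) = 3.8460
df (Welch-Satterthwaite) = (s₁²/n₁ + s₂²/n₂)² / [(s₁²/n₁)²/(n₁-1) + (s₂²/n₂)²/(n₂-1)] ≈ 32.24
t = (x̄₁ - x̄₂) / SE = (53.89 - 46.65) / 3.8460 = 7.24 / 3.8460 = 1.882
p-value = 0.0688

Since p-value > α = 0.01, we fail to reject H₀.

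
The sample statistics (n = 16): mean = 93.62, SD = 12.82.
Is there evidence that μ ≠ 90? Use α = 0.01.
One-sample t-test:
H₀: μ = 90
H₁: μ ≠ 90
df = n - 1 = 15
t = (x̄ - μ₀) / (s/√n) = (93.62 - 90) / (12.82/√16) = 1.129
p-value = 0.2764

Since p-value > α = 0.01, we fail to reject H₀.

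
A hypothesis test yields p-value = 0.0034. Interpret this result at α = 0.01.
Since p = 0.0034 < α = 0.01, reject H₀.
There is sufficient evidence to reject the null hypothesis; the result is statistically significant at the 0.01 level.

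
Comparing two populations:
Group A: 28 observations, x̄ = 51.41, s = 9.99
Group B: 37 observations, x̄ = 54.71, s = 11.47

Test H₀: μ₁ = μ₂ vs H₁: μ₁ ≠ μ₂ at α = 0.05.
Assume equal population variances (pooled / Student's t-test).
Student's two-sample t-test (equal variances):
H₀: μ₁ = μ₂
H₁: μ₁ ≠ μ₂
df = n₁ + n₂ - 2 = 63
Pooled variance s_p² = [(n₁-1)s₁² + (n₂-1)s₂²] / (n₁ + n₂ - 2) = [(27)(9.99²) + (36)(11.47²)] / 63 = 117.9491
SE = √(s_p²(1/n₁ + 1/n₂)) = √(117.9491 × (1/28 + 1/37)) = 2.7203
t = (x̄₁ - x̄₂) / SE = (51.41 - 54.71) / 2.7203 = -3.30 / 2.7203 = -1.213
p-value = 0.2296

Since p-value > α = 0.05, we fail to reject H₀.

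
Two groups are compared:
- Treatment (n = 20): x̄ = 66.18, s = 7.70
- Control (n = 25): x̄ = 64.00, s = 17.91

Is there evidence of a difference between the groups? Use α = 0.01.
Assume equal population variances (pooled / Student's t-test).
Student's two-sample t-test (equal variances):
H₀: μ₁ = μ₂
H₁: μ₁ ≠ μ₂
df = n₁ + n₂ - 2 = 43
Pooled variance s_p² = [(n₁-1)s₁² + (n₂-1)s₂²] / (n₁ + n₂ - 2) = [(19)(7.70²) + (24)(17.91²)] / 43 = 205.2313
SE = √(s_p²(1/n₁ + 1/n₂)) = √(205.2313 × (1/20 + 1/25)) = 4.2978
t = (x̄₁ - x̄₂) / SE = (66.18 - 64.00) / 4.2978 = 2.18 / 4.2978 = 0.507
p-value = 0.6146

Since p-value > α = 0.01, we fail to reject H₀.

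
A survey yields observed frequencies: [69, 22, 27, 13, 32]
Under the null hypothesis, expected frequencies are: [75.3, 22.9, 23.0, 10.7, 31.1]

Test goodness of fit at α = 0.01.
Chi-square goodness of fit test:
H₀: observed counts match expected distribution
H₁: observed counts differ from expected distribution
df = k - 1 = 4
χ² = Σ(O - E)²/E
   = (69 - 75.3)²/75.3 + (22 - 22.9)²/22.9 + (27 - 23.0)²/23.0 + (13 - 10.7)²/10.7 + (32 - 31.1)²/31.1
   = 0.527 + 0.035 + 0.696 + 0.494 + 0.026
   = 1.78
p-value = 0.7764

Since p-value > α = 0.01, we fail to reject H₀.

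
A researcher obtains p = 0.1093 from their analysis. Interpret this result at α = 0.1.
Since p = 0.1093 > α = 0.1, fail to reject H₀.
There is insufficient evidence to reject the null hypothesis; the result is not statistically significant at the 0.1 level.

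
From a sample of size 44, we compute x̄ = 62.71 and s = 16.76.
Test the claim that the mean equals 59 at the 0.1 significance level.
One-sample t-test:
H₀: μ = 59
H₁: μ ≠ 59
df = n - 1 = 43
t = (x̄ - μ₀) / (s/√n) = (62.71 - 59) / (16.76/√44) = 1.468
p-value = 0.1493

Since p-value > α = 0.1, we fail to reject H₀.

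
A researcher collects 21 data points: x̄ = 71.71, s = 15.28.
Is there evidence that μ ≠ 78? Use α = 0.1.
One-sample t-test:
H₀: μ = 78
H₁: μ ≠ 78
df = n - 1 = 20
t = (x̄ - μ₀) / (s/√n) = (71.71 - 78) / (15.28/√21) = -1.886
p-value = 0.0738

Since p-value < α = 0.1, we reject H₀.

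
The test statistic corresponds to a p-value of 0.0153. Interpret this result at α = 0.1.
Since p = 0.0153 < α = 0.1, reject H₀.
There is sufficient evidence to reject the null hypothesis; the result is statistically significant at the 0.1 level.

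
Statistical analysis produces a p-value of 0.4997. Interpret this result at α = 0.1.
Since p = 0.4997 > α = 0.1, fail to reject H₀.
There is insufficient evidence to reject the null hypothesis; the result is not statistically significant at the 0.1 level.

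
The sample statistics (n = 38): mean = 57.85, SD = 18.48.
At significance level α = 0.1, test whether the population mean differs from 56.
One-sample t-test:
H₀: μ = 56
H₁: μ ≠ 56
df = n - 1 = 37
t = (x̄ - μ₀) / (s/√n) = (57.85 - 56) / (18.48/√38) = 0.617
p-value = 0.5409

Since p-value > α = 0.1, we fail to reject H₀.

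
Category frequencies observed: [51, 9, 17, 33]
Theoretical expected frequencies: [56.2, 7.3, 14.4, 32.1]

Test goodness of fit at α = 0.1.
Chi-square goodness of fit test:
H₀: observed counts match expected distribution
H₁: observed counts differ from expected distribution
df = k - 1 = 3
χ² = Σ(O - E)²/E
   = (51 - 56.2)²/56.2 + (9 - 7.3)²/7.3 + (17 - 14.4)²/14.4 + (33 - 32.1)²/32.1
   = 0.481 + 0.396 + 0.469 + 0.025
   = 1.37
p-value = 0.7122

Since p-value > α = 0.1, we fail to reject H₀.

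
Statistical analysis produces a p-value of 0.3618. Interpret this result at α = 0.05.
Since p = 0.3618 > α = 0.05, fail to reject H₀.
There is insufficient evidence to reject the null hypothesis; the result is not statistically significant at the 0.05 level.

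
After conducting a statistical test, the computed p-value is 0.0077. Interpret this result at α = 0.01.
Since p = 0.0077 < α = 0.01, reject H₀.
There is sufficient evidence to reject the null hypothesis; the result is statistically significant at the 0.01 level.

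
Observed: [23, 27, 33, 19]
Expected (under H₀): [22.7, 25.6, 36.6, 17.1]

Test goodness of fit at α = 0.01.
Chi-square goodness of fit test:
H₀: observed counts match expected distribution
H₁: observed counts differ from expected distribution
df = k - 1 = 3
χ² = Σ(O - E)²/E
   = (23 - 22.7)²/22.7 + (27 - 25.6)²/25.6 + (33 - 36.6)²/36.6 + (19 - 17.1)²/17.1
   = 0.004 + 0.077 + 0.354 + 0.211
   = 0.65
p-value = 0.8859

Since p-value > α = 0.01, we fail to reject H₀.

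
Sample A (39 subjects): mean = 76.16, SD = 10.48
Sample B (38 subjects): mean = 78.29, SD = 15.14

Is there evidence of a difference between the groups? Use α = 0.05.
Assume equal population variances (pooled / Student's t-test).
Student's two-sample t-test (equal variances):
H₀: μ₁ = μ₂
H₁: μ₁ ≠ μ₂
df = n₁ + n₂ - 2 = 75
Pooled variance s_p² = [(n₁-1)s₁² + (n₂-1)s₂²] / (n₁ + n₂ - 2) = [(38)(10.48²) + (37)(15.14²)] / 75 = 168.7291
SE = √(s_p²(1/n₁ + 1/n₂)) = √(168.7291 × (1/39 + 1/38)) = 2.9608
t = (x̄₁ - x̄₂) / SE = (76.16 - 78.29) / 2.9608 = -2.13 / 2.9608 = -0.719
p-value = 0.4741

Since p-value > α = 0.05, we fail to reject H₀.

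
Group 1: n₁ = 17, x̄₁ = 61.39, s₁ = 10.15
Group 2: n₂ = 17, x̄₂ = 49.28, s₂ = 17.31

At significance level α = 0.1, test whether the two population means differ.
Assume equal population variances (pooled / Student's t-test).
Student's two-sample t-test (equal variances):
H₀: μ₁ = μ₂
H₁: μ₁ ≠ μ₂
df = n₁ + n₂ - 2 = 32
Pooled variance s_p² = [(n₁-1)s₁² + (n₂-1)s₂²] / (n₁ + n₂ - 2) = [(16)(10.15²) + (16)(17.31²)] / 32 = 201.3293
SE = √(s_p²(1/n₁ + 1/n₂)) = √(201.3293 × (1/17 + 1/17)) = 4.8668
t = (x̄₁ - x̄₂) / SE = (61.39 - 49.28) / 4.8668 = 12.11 / 4.8668 = 2.488
p-value = 0.0182

Since p-value < α = 0.1, we reject H₀.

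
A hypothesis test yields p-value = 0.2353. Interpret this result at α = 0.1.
Since p = 0.2353 > α = 0.1, fail to reject H₀.
There is insufficient evidence to reject the null hypothesis; the result is not statistically significant at the 0.1 level.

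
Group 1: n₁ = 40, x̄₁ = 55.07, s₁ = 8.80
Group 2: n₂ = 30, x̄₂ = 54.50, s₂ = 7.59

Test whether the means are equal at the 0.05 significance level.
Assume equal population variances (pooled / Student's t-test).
Student's two-sample t-test (equal variances):
H₀: μ₁ = μ₂
H₁: μ₁ ≠ μ₂
df = n₁ + n₂ - 2 = 68
Pooled variance s_p² = [(n₁-1)s₁² + (n₂-1)s₂²] / (n₁ + n₂ - 2) = [(39)(8.80²) + (29)(7.59²)] / 68 = 68.9823
SE = √(s_p²(1/n₁ + 1/n₂)) = √(68.9823 × (1/40 + 1/30)) = 2.0060
t = (x̄₁ - x̄₂) / SE = (55.07 - 54.50) / 2.0060 = 0.57 / 2.0060 = 0.284
p-value = 0.7772

Since p-value > α = 0.05, we fail to reject H₀.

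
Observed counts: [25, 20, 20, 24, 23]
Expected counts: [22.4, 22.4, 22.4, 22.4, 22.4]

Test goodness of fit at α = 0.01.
Chi-square goodness of fit test:
H₀: observed counts match expected distribution
H₁: observed counts differ from expected distribution
df = k - 1 = 4
χ² = Σ(O - E)²/E
   = (25 - 22.4)²/22.4 + (20 - 22.4)²/22.4 + (20 - 22.4)²/22.4 + (24 - 22.4)²/22.4 + (23 - 22.4)²/22.4
   = 0.302 + 0.257 + 0.257 + 0.114 + 0.016
   = 0.95
p-value = 0.9178

Since p-value > α = 0.01, we fail to reject H₀.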